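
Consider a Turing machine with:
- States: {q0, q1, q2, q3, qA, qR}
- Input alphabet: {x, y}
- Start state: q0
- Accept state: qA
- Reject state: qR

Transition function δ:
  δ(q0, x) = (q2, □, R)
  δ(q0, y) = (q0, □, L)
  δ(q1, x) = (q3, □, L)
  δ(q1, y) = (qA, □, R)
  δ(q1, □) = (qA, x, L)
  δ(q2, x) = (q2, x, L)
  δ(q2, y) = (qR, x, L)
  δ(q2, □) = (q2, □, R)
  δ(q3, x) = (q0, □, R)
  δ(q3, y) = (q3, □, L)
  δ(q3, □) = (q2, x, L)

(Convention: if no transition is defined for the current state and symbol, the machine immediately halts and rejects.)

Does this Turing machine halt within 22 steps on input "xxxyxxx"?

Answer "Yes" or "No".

Execution trace:
Initial: [q0]xxxyxxx
Step 1: δ(q0, x) = (q2, □, R) → □[q2]xxyxxx
Step 2: δ(q2, x) = (q2, x, L) → [q2]□xxyxxx
Step 3: δ(q2, □) = (q2, □, R) → □[q2]xxyxxx
Step 4: δ(q2, x) = (q2, x, L) → [q2]□xxyxxx
Step 5: δ(q2, □) = (q2, □, R) → □[q2]xxyxxx
Step 6: δ(q2, x) = (q2, x, L) → [q2]□xxyxxx
Step 7: δ(q2, □) = (q2, □, R) → □[q2]xxyxxx
Step 8: δ(q2, x) = (q2, x, L) → [q2]□xxyxxx
Step 9: δ(q2, □) = (q2, □, R) → □[q2]xxyxxx
Step 10: δ(q2, x) = (q2, x, L) → [q2]□xxyxxx
Step 11: δ(q2, □) = (q2, □, R) → □[q2]xxyxxx
Step 12: δ(q2, x) = (q2, x, L) → [q2]□xxyxxx
Step 13: δ(q2, □) = (q2, □, R) → □[q2]xxyxxx
Step 14: δ(q2, x) = (q2, x, L) → [q2]□xxyxxx
Step 15: δ(q2, □) = (q2, □, R) → □[q2]xxyxxx
Step 16: δ(q2, x) = (q2, x, L) → [q2]□xxyxxx
Step 17: δ(q2, □) = (q2, □, R) → □[q2]xxyxxx
Step 18: δ(q2, x) = (q2, x, L) → [q2]□xxyxxx
Step 19: δ(q2, □) = (q2, □, R) → □[q2]xxyxxx
Step 20: δ(q2, x) = (q2, x, L) → [q2]□xxyxxx
Step 21: δ(q2, □) = (q2, □, R) → □[q2]xxyxxx
Step 22: δ(q2, x) = (q2, x, L) → [q2]□xxyxxx

The machine has not reached a halting state after 22 steps.
The machine did not halt within the 22-step bound.

Answer: No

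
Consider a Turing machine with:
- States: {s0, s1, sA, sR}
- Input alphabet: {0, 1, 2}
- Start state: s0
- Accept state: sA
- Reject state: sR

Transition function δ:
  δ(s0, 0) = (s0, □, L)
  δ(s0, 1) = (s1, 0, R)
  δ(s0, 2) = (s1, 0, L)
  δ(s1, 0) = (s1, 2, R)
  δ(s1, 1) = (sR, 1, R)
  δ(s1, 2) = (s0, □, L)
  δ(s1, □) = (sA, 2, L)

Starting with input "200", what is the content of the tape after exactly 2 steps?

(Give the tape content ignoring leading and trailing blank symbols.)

Execution trace:
Initial: [s0]200
Step 1: δ(s0, 2) = (s1, 0, L) → [s1]□000
Step 2: δ(s1, □) = (sA, 2, L) → [sA]□2000

The machine reaches the accept state sA and halts.

After 2 steps, the tape (ignoring leading/trailing blanks) is: 2000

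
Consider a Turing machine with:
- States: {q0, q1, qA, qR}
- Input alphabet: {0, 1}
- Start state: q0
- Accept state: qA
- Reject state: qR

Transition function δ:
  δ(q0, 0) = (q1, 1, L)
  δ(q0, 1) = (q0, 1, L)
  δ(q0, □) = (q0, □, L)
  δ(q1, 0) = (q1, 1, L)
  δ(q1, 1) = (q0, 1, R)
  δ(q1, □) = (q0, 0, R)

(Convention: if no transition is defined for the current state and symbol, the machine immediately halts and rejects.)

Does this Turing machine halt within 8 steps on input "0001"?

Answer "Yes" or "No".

Execution trace:
Initial: [q0]0001
Step 1: δ(q0, 0) = (q1, 1, L) → [q1]□1001
Step 2: δ(q1, □) = (q0, 0, R) → 0[q0]1001
Step 3: δ(q0, 1) = (q0, 1, L) → [q0]01001
Step 4: δ(q0, 0) = (q1, 1, L) → [q1]□11001
Step 5: δ(q1, □) = (q0, 0, R) → 0[q0]11001
Step 6: δ(q0, 1) = (q0, 1, L) → [q0]011001
Step 7: δ(q0, 0) = (q1, 1, L) → [q1]□111001
Step 8: δ(q1, □) = (q0, 0, R) → 0[q0]111001

The machine has not reached a halting state after 8 steps.
The machine did not halt within the 8-step bound.

Answer: No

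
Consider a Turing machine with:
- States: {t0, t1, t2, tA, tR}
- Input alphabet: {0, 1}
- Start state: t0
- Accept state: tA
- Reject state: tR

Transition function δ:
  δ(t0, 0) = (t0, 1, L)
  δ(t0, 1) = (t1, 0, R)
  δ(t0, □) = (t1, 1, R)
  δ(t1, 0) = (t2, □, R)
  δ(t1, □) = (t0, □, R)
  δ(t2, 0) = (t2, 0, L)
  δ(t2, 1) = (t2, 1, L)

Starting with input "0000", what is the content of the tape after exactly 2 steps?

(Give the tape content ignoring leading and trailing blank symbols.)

Execution trace:
Initial: [t0]0000
Step 1: δ(t0, 0) = (t0, 1, L) → [t0]□1000
Step 2: δ(t0, □) = (t1, 1, R) → 1[t1]1000

No transition is defined for δ(t1, 1). By convention the machine halts and rejects.

After 2 steps, the tape (ignoring leading/trailing blanks) is: 11000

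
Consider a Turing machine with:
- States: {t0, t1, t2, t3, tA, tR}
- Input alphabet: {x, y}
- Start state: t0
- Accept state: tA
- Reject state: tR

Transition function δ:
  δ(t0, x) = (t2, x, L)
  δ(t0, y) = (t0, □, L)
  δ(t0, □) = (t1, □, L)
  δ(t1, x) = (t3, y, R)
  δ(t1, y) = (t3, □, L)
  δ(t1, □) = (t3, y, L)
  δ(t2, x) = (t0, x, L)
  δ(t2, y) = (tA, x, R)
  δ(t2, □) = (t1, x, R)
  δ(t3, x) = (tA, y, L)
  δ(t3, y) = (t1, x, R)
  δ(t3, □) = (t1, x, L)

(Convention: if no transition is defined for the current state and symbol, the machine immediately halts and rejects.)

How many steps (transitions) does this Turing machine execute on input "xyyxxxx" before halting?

Execution trace:
Initial: [t0]xyyxxxx
Step 1: δ(t0, x) = (t2, x, L) → [t2]□xyyxxxx
Step 2: δ(t2, □) = (t1, x, R) → x[t1]xyyxxxx
Step 3: δ(t1, x) = (t3, y, R) → xy[t3]yyxxxx
Step 4: δ(t3, y) = (t1, x, R) → xyx[t1]yxxxx
Step 5: δ(t1, y) = (t3, □, L) → xy[t3]x□xxxx
Step 6: δ(t3, x) = (tA, y, L) → x[tA]yy□xxxx

The machine reaches the accept state tA and halts.

The machine executed 6 steps before halting.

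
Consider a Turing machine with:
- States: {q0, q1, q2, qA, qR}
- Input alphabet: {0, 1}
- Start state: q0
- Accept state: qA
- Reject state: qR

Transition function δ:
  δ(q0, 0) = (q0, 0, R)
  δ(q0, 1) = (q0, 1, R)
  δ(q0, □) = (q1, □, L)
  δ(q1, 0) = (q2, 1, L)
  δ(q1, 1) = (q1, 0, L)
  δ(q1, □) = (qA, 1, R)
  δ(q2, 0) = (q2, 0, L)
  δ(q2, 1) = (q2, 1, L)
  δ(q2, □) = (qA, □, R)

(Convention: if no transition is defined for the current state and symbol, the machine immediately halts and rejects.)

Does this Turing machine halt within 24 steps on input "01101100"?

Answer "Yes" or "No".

Execution trace:
Initial: [q0]01101100
Step 1: δ(q0, 0) = (q0, 0, R) → 0[q0]1101100
Step 2: δ(q0, 1) = (q0, 1, R) → 01[q0]101100
Step 3: δ(q0, 1) = (q0, 1, R) → 011[q0]01100
Step 4: δ(q0, 0) = (q0, 0, R) → 0110[q0]1100
Step 5: δ(q0, 1) = (q0, 1, R) → 01101[q0]100
Step 6: δ(q0, 1) = (q0, 1, R) → 011011[q0]00
Step 7: δ(q0, 0) = (q0, 0, R) → 0110110[q0]0
Step 8: δ(q0, 0) = (q0, 0, R) → 01101100[q0]□
Step 9: δ(q0, □) = (q1, □, L) → 0110110[q1]0□
Step 10: δ(q1, 0) = (q2, 1, L) → 011011[q2]01□
Step 11: δ(q2, 0) = (q2, 0, L) → 01101[q2]101□
Step 12: δ(q2, 1) = (q2, 1, L) → 0110[q2]1101□
Step 13: δ(q2, 1) = (q2, 1, L) → 011[q2]01101□
Step 14: δ(q2, 0) = (q2, 0, L) → 01[q2]101101□
Step 15: δ(q2, 1) = (q2, 1, L) → 0[q2]1101101□
Step 16: δ(q2, 1) = (q2, 1, L) → [q2]01101101□
Step 17: δ(q2, 0) = (q2, 0, L) → [q2]□01101101□
Step 18: δ(q2, □) = (qA, □, R) → □[qA]01101101□

The machine reaches the accept state qA and halts.
The machine halted after 18 steps (within the 24-step bound).

Answer: Yes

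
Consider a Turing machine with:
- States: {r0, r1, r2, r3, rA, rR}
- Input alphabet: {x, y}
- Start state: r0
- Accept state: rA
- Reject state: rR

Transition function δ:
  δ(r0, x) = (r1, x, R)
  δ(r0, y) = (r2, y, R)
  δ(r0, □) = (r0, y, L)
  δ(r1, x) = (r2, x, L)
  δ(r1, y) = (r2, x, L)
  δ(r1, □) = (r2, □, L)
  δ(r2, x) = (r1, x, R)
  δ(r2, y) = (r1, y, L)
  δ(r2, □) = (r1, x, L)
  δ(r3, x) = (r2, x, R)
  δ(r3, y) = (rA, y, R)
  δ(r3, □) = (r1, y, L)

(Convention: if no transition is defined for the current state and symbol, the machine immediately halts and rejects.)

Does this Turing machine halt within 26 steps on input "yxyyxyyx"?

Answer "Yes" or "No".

Execution trace:
Initial: [r0]yxyyxyyx
Step 1: δ(r0, y) = (r2, y, R) → y[r2]xyyxyyx
Step 2: δ(r2, x) = (r1, x, R) → yx[r1]yyxyyx
Step 3: δ(r1, y) = (r2, x, L) → y[r2]xxyxyyx
Step 4: δ(r2, x) = (r1, x, R) → yx[r1]xyxyyx
Step 5: δ(r1, x) = (r2, x, L) → y[r2]xxyxyyx
Step 6: δ(r2, x) = (r1, x, R) → yx[r1]xyxyyx
Step 7: δ(r1, x) = (r2, x, L) → y[r2]xxyxyyx
Step 8: δ(r2, x) = (r1, x, R) → yx[r1]xyxyyx
Step 9: δ(r1, x) = (r2, x, L) → y[r2]xxyxyyx
Step 10: δ(r2, x) = (r1, x, R) → yx[r1]xyxyyx
Step 11: δ(r1, x) = (r2, x, L) → y[r2]xxyxyyx
Step 12: δ(r2, x) = (r1, x, R) → yx[r1]xyxyyx
Step 13: δ(r1, x) = (r2, x, L) → y[r2]xxyxyyx
Step 14: δ(r2, x) = (r1, x, R) → yx[r1]xyxyyx
Step 15: δ(r1, x) = (r2, x, L) → y[r2]xxyxyyx
Step 16: δ(r2, x) = (r1, x, R) → yx[r1]xyxyyx
Step 17: δ(r1, x) = (r2, x, L) → y[r2]xxyxyyx
Step 18: δ(r2, x) = (r1, x, R) → yx[r1]xyxyyx
Step 19: δ(r1, x) = (r2, x, L) → y[r2]xxyxyyx
Step 20: δ(r2, x) = (r1, x, R) → yx[r1]xyxyyx
Step 21: δ(r1, x) = (r2, x, L) → y[r2]xxyxyyx
Step 22: δ(r2, x) = (r1, x, R) → yx[r1]xyxyyx
Step 23: δ(r1, x) = (r2, x, L) → y[r2]xxyxyyx
Step 24: δ(r2, x) = (r1, x, R) → yx[r1]xyxyyx
Step 25: δ(r1, x) = (r2, x, L) → y[r2]xxyxyyx
Step 26: δ(r2, x) = (r1, x, R) → yx[r1]xyxyyx

The machine has not reached a halting state after 26 steps.
The machine did not halt within the 26-step bound.

Answer: No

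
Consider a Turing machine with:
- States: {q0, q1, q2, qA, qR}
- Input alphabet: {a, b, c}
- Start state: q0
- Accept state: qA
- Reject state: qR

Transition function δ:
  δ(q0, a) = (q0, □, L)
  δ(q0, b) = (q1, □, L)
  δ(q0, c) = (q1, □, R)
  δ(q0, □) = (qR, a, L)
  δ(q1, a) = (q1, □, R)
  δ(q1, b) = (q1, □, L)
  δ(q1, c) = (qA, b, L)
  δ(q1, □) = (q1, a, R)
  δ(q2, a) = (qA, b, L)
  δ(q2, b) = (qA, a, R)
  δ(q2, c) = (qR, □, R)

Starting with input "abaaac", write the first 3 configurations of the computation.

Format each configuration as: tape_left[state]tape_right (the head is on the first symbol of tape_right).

Transitions applied:
Step 1: δ(q0, a) = (q0, □, L)
Step 2: δ(q0, □) = (qR, a, L)

The first 3 configurations are:
[q0]abaaac ⊢ [q0]□□baaac ⊢ [qR]□a□baaac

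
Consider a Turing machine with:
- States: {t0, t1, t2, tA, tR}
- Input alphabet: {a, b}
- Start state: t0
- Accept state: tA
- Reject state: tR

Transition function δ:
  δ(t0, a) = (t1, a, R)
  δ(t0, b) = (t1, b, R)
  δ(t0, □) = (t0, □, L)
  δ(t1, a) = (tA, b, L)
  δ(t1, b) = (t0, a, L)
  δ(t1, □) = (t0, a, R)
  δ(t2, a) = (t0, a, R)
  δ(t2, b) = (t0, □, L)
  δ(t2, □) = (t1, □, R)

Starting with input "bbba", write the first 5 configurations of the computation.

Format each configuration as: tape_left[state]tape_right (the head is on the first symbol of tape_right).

Transitions applied:
Step 1: δ(t0, b) = (t1, b, R)
Step 2: δ(t1, b) = (t0, a, L)
Step 3: δ(t0, b) = (t1, b, R)
Step 4: δ(t1, a) = (tA, b, L)

The first 5 configurations are:
[t0]bbba ⊢ b[t1]bba ⊢ [t0]baba ⊢ b[t1]aba ⊢ [tA]bbba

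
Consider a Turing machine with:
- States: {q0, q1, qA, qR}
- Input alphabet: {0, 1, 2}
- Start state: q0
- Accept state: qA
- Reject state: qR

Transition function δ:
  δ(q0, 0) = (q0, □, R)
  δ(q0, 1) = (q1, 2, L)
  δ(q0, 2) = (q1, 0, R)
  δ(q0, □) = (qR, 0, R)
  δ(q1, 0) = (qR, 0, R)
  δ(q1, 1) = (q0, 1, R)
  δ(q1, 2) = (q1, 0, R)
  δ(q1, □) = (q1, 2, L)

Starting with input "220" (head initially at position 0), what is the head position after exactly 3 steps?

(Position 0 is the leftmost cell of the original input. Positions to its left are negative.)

Execution trace (head position shown):
Step 0: [q0]220  (head at position 0)
Step 1: move right → 0[q1]20  (head at position 1)
Step 2: move right → 00[q1]0  (head at position 2)
Step 3: move right → 000[qR]□  (head at position 3)

After 3 steps, the head is at position 3.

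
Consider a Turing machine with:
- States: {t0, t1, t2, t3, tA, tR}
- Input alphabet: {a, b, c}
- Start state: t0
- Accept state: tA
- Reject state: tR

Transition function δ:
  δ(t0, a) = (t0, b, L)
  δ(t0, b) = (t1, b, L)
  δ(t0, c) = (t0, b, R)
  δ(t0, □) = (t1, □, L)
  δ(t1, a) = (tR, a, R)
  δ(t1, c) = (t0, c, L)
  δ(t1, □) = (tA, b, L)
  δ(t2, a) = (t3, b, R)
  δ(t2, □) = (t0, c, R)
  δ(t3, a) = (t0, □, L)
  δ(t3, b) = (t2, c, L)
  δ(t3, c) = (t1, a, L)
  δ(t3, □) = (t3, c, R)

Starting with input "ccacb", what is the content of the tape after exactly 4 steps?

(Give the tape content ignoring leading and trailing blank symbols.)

Execution trace:
Initial: [t0]ccacb
Step 1: δ(t0, c) = (t0, b, R) → b[t0]cacb
Step 2: δ(t0, c) = (t0, b, R) → bb[t0]acb
Step 3: δ(t0, a) = (t0, b, L) → b[t0]bbcb
Step 4: δ(t0, b) = (t1, b, L) → [t1]bbbcb

No transition is defined for δ(t1, b). By convention the machine halts and rejects.

After 4 steps, the tape (ignoring leading/trailing blanks) is: bbbcb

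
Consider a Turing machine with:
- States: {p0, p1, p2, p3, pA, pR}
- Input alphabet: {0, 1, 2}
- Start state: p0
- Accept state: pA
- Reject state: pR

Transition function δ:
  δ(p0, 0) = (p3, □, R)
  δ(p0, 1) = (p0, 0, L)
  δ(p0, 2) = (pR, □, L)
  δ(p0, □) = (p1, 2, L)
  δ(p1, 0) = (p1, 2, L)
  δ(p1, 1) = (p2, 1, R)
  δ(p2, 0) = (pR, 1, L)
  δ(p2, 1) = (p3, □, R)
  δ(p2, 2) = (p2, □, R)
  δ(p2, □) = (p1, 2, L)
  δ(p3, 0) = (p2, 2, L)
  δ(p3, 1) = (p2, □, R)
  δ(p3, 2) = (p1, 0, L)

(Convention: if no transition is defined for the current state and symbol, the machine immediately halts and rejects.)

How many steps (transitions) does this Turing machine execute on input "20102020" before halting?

Execution trace:
Initial: [p0]20102020
Step 1: δ(p0, 2) = (pR, □, L) → [pR]□□0102020

The machine reaches the reject state pR and halts.

The machine executed 1 step before halting.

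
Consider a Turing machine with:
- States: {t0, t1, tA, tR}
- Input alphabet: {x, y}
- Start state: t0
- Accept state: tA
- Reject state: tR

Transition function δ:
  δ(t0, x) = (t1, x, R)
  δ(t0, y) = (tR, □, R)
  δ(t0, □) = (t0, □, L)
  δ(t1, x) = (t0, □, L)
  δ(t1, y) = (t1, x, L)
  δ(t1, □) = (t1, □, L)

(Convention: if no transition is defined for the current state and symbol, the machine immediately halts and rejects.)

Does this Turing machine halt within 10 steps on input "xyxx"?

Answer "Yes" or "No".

Execution trace:
Initial: [t0]xyxx
Step 1: δ(t0, x) = (t1, x, R) → x[t1]yxx
Step 2: δ(t1, y) = (t1, x, L) → [t1]xxxx
Step 3: δ(t1, x) = (t0, □, L) → [t0]□□xxx
Step 4: δ(t0, □) = (t0, □, L) → [t0]□□□xxx
Step 5: δ(t0, □) = (t0, □, L) → [t0]□□□□xxx
Step 6: δ(t0, □) = (t0, □, L) → [t0]□□□□□xxx
Step 7: δ(t0, □) = (t0, □, L) → [t0]□□□□□□xxx
Step 8: δ(t0, □) = (t0, □, L) → [t0]□□□□□□□xxx
Step 9: δ(t0, □) = (t0, □, L) → [t0]□□□□□□□□xxx
Step 10: δ(t0, □) = (t0, □, L) → [t0]□□□□□□□□□xxx

The machine has not reached a halting state after 10 steps.
The machine did not halt within the 10-step bound.

Answer: No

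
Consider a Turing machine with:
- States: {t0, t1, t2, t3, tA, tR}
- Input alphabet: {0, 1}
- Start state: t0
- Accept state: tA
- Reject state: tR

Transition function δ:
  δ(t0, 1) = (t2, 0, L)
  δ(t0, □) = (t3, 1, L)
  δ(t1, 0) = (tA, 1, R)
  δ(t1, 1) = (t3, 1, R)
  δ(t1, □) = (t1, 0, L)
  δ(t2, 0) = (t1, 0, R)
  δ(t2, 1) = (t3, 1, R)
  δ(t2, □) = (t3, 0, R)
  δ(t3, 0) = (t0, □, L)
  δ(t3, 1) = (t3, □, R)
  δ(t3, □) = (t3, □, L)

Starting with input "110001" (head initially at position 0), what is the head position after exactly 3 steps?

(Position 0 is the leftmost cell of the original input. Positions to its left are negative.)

Execution trace (head position shown):
Step 0: [t0]110001  (head at position 0)
Step 1: move left → [t2]□010001  (head at position -1)
Step 2: move right → 0[t3]010001  (head at position 0)
Step 3: move left → [t0]0□10001  (head at position -1)

After 3 steps, the head is at position -1.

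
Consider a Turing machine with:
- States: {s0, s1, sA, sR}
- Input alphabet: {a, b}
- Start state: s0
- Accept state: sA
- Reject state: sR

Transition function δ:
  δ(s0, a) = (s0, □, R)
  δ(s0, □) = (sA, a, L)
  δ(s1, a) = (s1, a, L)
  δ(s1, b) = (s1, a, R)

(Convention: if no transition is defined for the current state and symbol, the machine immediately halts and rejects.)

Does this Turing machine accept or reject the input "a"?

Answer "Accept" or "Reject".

Execution trace:
Initial: [s0]a
Step 1: δ(s0, a) = (s0, □, R) → □[s0]□
Step 2: δ(s0, □) = (sA, a, L) → [sA]□a

The machine reaches the accept state sA and halts.

Answer: Accept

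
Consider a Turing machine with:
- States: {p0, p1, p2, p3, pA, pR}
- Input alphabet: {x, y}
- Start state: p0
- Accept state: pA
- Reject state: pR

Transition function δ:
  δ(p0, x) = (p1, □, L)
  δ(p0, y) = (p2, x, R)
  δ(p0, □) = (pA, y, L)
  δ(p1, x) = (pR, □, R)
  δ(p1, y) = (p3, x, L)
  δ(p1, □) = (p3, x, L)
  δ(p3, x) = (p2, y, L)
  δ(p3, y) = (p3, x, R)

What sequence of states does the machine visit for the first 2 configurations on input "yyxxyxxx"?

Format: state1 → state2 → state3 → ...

Execution trace:
Initial: [p0]yyxxyxxx
Step 1: δ(p0, y) = (p2, x, R) → x[p2]yxxyxxx

No transition is defined for δ(p2, y). By convention the machine halts and rejects.

State sequence: p0 → p2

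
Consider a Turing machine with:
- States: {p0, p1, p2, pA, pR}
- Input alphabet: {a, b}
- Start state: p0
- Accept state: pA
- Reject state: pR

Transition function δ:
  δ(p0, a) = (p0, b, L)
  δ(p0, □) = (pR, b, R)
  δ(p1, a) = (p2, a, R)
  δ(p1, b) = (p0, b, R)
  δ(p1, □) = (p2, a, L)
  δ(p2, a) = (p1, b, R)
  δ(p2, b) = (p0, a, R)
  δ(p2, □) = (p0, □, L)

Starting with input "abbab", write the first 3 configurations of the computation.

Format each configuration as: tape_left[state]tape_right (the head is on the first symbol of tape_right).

Transitions applied:
Step 1: δ(p0, a) = (p0, b, L)
Step 2: δ(p0, □) = (pR, b, R)

The first 3 configurations are:
[p0]abbab ⊢ [p0]□bbbab ⊢ b[pR]bbbab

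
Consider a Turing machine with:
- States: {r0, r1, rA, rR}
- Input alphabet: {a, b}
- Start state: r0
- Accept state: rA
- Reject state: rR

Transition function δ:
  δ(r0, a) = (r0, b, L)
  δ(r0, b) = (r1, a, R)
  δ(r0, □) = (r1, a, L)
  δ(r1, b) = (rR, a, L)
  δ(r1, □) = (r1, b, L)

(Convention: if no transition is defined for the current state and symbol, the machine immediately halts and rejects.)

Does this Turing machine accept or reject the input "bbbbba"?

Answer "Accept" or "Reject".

Execution trace:
Initial: [r0]bbbbba
Step 1: δ(r0, b) = (r1, a, R) → a[r1]bbbba
Step 2: δ(r1, b) = (rR, a, L) → [rR]aabbba

The machine reaches the reject state rR and halts.

Answer: Reject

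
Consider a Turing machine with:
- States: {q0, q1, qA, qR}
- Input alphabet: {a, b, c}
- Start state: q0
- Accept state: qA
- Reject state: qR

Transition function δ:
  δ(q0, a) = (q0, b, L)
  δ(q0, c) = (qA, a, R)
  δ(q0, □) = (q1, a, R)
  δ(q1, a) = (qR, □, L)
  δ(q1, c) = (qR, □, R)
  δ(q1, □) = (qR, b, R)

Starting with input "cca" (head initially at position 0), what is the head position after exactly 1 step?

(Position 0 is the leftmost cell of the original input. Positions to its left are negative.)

Execution trace (head position shown):
Step 0: [q0]cca  (head at position 0)
Step 1: move right → a[qA]ca  (head at position 1)

After 1 step, the head is at position 1.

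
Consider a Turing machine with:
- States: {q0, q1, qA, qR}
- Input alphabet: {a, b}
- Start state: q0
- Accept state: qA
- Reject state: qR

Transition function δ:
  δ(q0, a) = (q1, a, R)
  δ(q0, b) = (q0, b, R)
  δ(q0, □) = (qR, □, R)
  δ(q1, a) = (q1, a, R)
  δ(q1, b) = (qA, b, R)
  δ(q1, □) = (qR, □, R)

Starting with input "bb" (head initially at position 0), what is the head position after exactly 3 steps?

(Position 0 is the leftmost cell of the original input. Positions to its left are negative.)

Execution trace (head position shown):
Step 0: [q0]bb  (head at position 0)
Step 1: move right → b[q0]b  (head at position 1)
Step 2: move right → bb[q0]□  (head at position 2)
Step 3: move right → bb□[qR]□  (head at position 3)

After 3 steps, the head is at position 3.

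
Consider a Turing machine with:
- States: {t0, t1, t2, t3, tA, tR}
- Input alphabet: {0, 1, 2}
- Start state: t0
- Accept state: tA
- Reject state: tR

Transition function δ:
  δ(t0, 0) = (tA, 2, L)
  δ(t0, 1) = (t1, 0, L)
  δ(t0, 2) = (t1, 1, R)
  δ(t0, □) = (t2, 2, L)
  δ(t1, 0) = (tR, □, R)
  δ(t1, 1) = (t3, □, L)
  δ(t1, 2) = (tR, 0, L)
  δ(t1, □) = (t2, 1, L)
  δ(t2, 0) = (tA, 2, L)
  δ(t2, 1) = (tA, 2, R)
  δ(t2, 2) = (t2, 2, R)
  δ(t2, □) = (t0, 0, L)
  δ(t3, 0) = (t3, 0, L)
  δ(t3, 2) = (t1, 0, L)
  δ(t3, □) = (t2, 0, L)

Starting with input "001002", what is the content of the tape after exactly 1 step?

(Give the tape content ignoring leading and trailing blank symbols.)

Execution trace:
Initial: [t0]001002
Step 1: δ(t0, 0) = (tA, 2, L) → [tA]□201002

The machine reaches the accept state tA and halts.

After 1 step, the tape (ignoring leading/trailing blanks) is: 201002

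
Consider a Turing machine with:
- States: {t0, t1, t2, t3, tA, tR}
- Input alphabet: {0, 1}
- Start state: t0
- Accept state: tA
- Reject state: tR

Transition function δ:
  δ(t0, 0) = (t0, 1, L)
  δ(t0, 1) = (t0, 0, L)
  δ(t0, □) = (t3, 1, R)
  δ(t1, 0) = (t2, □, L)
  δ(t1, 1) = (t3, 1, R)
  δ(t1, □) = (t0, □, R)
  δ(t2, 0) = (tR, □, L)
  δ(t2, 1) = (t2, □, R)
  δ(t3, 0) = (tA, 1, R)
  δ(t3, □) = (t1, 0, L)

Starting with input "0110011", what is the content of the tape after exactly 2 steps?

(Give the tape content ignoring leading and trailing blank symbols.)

Execution trace:
Initial: [t0]0110011
Step 1: δ(t0, 0) = (t0, 1, L) → [t0]□1110011
Step 2: δ(t0, □) = (t3, 1, R) → 1[t3]1110011

No transition is defined for δ(t3, 1). By convention the machine halts and rejects.

After 2 steps, the tape (ignoring leading/trailing blanks) is: 11110011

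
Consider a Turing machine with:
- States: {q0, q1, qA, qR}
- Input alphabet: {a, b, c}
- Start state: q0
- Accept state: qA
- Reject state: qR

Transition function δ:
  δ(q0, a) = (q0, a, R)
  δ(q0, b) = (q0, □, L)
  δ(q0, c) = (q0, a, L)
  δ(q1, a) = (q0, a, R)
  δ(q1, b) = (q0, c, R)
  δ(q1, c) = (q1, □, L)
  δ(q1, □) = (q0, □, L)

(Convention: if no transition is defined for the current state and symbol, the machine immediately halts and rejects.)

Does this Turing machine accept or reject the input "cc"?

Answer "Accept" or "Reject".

Execution trace:
Initial: [q0]cc
Step 1: δ(q0, c) = (q0, a, L) → [q0]□ac

No transition is defined for δ(q0, □). By convention the machine halts and rejects.

Answer: Reject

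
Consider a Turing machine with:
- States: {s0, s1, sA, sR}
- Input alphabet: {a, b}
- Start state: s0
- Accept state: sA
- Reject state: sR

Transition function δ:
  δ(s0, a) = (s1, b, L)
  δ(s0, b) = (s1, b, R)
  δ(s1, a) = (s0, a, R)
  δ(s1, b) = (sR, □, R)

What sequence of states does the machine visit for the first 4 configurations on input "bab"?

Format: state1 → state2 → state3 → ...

Execution trace:
Initial: [s0]bab
Step 1: δ(s0, b) = (s1, b, R) → b[s1]ab
Step 2: δ(s1, a) = (s0, a, R) → ba[s0]b
Step 3: δ(s0, b) = (s1, b, R) → bab[s1]□

No transition is defined for δ(s1, □). By convention the machine halts and rejects.

State sequence: s0 → s1 → s0 → s1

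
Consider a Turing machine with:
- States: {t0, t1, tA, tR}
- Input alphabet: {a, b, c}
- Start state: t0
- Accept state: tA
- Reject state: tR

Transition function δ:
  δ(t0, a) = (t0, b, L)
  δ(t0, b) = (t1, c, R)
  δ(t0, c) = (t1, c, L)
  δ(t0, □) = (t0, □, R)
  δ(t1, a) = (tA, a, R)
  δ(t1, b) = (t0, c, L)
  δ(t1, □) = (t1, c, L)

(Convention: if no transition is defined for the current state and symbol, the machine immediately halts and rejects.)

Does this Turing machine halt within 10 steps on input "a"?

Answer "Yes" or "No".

Execution trace:
Initial: [t0]a
Step 1: δ(t0, a) = (t0, b, L) → [t0]□b
Step 2: δ(t0, □) = (t0, □, R) → □[t0]b
Step 3: δ(t0, b) = (t1, c, R) → □c[t1]□
Step 4: δ(t1, □) = (t1, c, L) → □[t1]cc

No transition is defined for δ(t1, c). By convention the machine halts and rejects.
The machine halted after 4 steps (within the 10-step bound).

Answer: Yes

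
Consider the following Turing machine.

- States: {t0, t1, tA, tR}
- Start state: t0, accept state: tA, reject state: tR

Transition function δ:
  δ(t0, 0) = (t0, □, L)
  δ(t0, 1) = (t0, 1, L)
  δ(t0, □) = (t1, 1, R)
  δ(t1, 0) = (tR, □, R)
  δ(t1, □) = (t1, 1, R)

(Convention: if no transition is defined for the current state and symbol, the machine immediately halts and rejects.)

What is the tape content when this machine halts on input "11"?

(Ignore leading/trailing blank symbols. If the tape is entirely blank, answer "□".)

Execution trace:
Initial: [t0]11
Step 1: δ(t0, 1) = (t0, 1, L) → [t0]□11
Step 2: δ(t0, □) = (t1, 1, R) → 1[t1]11

No transition is defined for δ(t1, 1). By convention the machine halts and rejects.

Final tape (ignoring leading/trailing blanks): 111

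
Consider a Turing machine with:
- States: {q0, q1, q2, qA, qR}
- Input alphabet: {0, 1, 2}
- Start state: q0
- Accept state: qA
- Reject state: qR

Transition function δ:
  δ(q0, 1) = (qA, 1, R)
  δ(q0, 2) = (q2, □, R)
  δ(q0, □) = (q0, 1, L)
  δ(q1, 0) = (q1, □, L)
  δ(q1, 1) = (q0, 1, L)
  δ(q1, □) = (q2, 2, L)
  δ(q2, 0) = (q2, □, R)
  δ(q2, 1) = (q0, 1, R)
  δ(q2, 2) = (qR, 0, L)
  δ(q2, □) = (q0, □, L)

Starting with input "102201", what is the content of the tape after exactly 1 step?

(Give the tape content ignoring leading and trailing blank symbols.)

Execution trace:
Initial: [q0]102201
Step 1: δ(q0, 1) = (qA, 1, R) → 1[qA]02201

The machine reaches the accept state qA and halts.

After 1 step, the tape (ignoring leading/trailing blanks) is: 102201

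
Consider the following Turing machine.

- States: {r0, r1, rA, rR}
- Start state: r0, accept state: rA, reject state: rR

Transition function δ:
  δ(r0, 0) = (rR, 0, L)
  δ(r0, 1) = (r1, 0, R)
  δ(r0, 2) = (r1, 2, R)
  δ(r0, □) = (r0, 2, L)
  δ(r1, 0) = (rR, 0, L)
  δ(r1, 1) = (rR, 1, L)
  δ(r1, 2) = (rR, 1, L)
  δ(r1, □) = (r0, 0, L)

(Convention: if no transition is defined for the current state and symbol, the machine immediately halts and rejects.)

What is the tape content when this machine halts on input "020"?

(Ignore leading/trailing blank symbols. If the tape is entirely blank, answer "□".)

Execution trace:
Initial: [r0]020
Step 1: δ(r0, 0) = (rR, 0, L) → [rR]□020

The machine reaches the reject state rR and halts.

Final tape (ignoring leading/trailing blanks): 020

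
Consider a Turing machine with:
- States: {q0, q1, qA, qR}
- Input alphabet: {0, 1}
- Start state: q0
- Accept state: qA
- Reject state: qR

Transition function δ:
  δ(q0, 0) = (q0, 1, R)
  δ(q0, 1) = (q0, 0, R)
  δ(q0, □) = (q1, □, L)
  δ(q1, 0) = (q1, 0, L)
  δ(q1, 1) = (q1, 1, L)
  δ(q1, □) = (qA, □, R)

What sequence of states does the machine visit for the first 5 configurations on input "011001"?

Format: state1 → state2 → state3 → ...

Execution trace:
Initial: [q0]011001
Step 1: δ(q0, 0) = (q0, 1, R) → 1[q0]11001
Step 2: δ(q0, 1) = (q0, 0, R) → 10[q0]1001
Step 3: δ(q0, 1) = (q0, 0, R) → 100[q0]001
Step 4: δ(q0, 0) = (q0, 1, R) → 1001[q0]01

State sequence: q0 → q0 → q0 → q0 → q0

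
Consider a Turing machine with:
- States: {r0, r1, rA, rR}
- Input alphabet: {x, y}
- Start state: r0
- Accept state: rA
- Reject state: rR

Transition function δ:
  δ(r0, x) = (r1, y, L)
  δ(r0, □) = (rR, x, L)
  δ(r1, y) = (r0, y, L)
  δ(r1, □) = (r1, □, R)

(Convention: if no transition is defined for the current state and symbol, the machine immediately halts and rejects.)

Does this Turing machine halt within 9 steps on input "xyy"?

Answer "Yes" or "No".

Execution trace:
Initial: [r0]xyy
Step 1: δ(r0, x) = (r1, y, L) → [r1]□yyy
Step 2: δ(r1, □) = (r1, □, R) → □[r1]yyy
Step 3: δ(r1, y) = (r0, y, L) → [r0]□yyy
Step 4: δ(r0, □) = (rR, x, L) → [rR]□xyyy

The machine reaches the reject state rR and halts.
The machine halted after 4 steps (within the 9-step bound).

Answer: Yes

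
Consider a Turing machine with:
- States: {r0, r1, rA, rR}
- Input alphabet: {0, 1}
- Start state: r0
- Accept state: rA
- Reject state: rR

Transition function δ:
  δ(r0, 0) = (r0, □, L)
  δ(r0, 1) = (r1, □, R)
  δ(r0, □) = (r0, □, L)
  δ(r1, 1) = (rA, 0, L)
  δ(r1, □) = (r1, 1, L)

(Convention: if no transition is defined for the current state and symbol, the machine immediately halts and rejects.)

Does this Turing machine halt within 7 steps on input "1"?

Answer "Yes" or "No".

Execution trace:
Initial: [r0]1
Step 1: δ(r0, 1) = (r1, □, R) → □[r1]□
Step 2: δ(r1, □) = (r1, 1, L) → [r1]□1
Step 3: δ(r1, □) = (r1, 1, L) → [r1]□11
Step 4: δ(r1, □) = (r1, 1, L) → [r1]□111
Step 5: δ(r1, □) = (r1, 1, L) → [r1]□1111
Step 6: δ(r1, □) = (r1, 1, L) → [r1]□11111
Step 7: δ(r1, □) = (r1, 1, L) → [r1]□111111

The machine has not reached a halting state after 7 steps.
The machine did not halt within the 7-step bound.

Answer: No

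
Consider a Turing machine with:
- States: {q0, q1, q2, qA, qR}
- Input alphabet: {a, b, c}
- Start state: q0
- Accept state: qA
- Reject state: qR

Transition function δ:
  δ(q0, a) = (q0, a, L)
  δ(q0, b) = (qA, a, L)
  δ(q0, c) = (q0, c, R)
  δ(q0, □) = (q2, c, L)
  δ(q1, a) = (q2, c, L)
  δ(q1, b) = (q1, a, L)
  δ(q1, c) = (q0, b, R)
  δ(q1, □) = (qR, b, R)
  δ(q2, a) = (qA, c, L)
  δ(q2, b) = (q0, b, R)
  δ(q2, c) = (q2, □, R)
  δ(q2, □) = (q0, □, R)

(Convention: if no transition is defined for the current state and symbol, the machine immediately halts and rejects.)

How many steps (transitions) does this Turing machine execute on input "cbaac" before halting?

Execution trace:
Initial: [q0]cbaac
Step 1: δ(q0, c) = (q0, c, R) → c[q0]baac
Step 2: δ(q0, b) = (qA, a, L) → [qA]caaac

The machine reaches the accept state qA and halts.

The machine executed 2 steps before halting.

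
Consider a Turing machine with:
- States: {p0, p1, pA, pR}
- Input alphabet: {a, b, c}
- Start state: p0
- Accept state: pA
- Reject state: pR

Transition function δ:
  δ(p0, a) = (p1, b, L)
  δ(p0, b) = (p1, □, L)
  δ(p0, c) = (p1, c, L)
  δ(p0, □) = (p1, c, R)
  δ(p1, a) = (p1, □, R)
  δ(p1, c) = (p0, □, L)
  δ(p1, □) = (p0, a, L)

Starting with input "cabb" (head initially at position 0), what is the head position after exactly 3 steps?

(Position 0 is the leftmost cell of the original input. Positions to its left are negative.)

Execution trace (head position shown):
Step 0: [p0]cabb  (head at position 0)
Step 1: move left → [p1]□cabb  (head at position -1)
Step 2: move left → [p0]□acabb  (head at position -2)
Step 3: move right → c[p1]acabb  (head at position -1)

After 3 steps, the head is at position -1.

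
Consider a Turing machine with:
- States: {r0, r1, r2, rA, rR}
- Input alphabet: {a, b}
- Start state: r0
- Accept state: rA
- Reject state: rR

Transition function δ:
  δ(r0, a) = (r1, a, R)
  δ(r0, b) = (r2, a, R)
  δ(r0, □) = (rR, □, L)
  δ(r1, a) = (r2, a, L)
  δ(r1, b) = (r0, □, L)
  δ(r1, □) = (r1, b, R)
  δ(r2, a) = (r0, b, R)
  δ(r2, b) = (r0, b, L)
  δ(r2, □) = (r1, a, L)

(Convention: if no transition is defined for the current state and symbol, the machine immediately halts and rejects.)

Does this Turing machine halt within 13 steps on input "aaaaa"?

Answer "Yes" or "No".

Execution trace:
Initial: [r0]aaaaa
Step 1: δ(r0, a) = (r1, a, R) → a[r1]aaaa
Step 2: δ(r1, a) = (r2, a, L) → [r2]aaaaa
Step 3: δ(r2, a) = (r0, b, R) → b[r0]aaaa
Step 4: δ(r0, a) = (r1, a, R) → ba[r1]aaa
Step 5: δ(r1, a) = (r2, a, L) → b[r2]aaaa
Step 6: δ(r2, a) = (r0, b, R) → bb[r0]aaa
Step 7: δ(r0, a) = (r1, a, R) → bba[r1]aa
Step 8: δ(r1, a) = (r2, a, L) → bb[r2]aaa
Step 9: δ(r2, a) = (r0, b, R) → bbb[r0]aa
Step 10: δ(r0, a) = (r1, a, R) → bbba[r1]a
Step 11: δ(r1, a) = (r2, a, L) → bbb[r2]aa
Step 12: δ(r2, a) = (r0, b, R) → bbbb[r0]a
Step 13: δ(r0, a) = (r1, a, R) → bbbba[r1]□

The machine has not reached a halting state after 13 steps.
The machine did not halt within the 13-step bound.

Answer: No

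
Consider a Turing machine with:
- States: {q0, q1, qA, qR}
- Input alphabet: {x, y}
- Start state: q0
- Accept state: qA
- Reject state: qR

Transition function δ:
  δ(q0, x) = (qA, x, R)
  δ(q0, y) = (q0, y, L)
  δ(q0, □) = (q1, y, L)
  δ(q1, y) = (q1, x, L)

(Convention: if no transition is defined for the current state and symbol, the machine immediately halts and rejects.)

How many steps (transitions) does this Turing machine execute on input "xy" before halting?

Execution trace:
Initial: [q0]xy
Step 1: δ(q0, x) = (qA, x, R) → x[qA]y

The machine reaches the accept state qA and halts.

The machine executed 1 step before halting.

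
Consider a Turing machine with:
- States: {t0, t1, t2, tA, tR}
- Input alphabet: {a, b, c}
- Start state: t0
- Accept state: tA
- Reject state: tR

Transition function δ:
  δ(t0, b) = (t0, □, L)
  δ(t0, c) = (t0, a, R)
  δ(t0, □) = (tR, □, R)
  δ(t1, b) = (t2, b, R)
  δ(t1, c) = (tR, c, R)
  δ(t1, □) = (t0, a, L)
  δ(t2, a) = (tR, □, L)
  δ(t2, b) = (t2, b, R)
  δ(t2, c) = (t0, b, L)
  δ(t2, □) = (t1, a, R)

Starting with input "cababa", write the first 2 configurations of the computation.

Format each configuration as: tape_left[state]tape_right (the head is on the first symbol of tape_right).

Transitions applied:
Step 1: δ(t0, c) = (t0, a, R)

The first 2 configurations are:
[t0]cababa ⊢ a[t0]ababa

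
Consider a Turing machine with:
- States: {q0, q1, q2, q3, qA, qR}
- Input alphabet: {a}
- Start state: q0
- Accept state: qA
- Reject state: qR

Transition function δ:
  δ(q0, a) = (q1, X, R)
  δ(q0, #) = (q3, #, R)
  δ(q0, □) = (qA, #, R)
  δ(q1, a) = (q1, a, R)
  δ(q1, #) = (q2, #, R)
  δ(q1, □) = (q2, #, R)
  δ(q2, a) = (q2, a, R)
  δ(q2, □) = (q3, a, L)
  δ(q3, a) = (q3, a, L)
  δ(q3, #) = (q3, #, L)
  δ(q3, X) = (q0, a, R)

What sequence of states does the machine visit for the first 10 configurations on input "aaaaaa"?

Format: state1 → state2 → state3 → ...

Execution trace:
Initial: [q0]aaaaaa
Step 1: δ(q0, a) = (q1, X, R) → X[q1]aaaaa
Step 2: δ(q1, a) = (q1, a, R) → Xa[q1]aaaa
Step 3: δ(q1, a) = (q1, a, R) → Xaa[q1]aaa
Step 4: δ(q1, a) = (q1, a, R) → Xaaa[q1]aa
Step 5: δ(q1, a) = (q1, a, R) → Xaaaa[q1]a
Step 6: δ(q1, a) = (q1, a, R) → Xaaaaa[q1]□
Step 7: δ(q1, □) = (q2, #, R) → Xaaaaa#[q2]□
Step 8: δ(q2, □) = (q3, a, L) → Xaaaaa[q3]#a
Step 9: δ(q3, #) = (q3, #, L) → Xaaaa[q3]a#a

State sequence: q0 → q1 → q1 → q1 → q1 → q1 → q1 → q2 → q3 → q3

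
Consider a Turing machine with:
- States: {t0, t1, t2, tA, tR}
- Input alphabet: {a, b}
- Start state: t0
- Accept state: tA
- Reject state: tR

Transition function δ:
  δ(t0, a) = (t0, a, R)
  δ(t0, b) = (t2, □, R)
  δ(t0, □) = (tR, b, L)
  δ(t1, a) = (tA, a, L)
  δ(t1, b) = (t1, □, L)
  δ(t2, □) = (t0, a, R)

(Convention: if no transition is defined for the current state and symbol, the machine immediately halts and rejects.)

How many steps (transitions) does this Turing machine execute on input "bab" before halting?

Execution trace:
Initial: [t0]bab
Step 1: δ(t0, b) = (t2, □, R) → □[t2]ab

No transition is defined for δ(t2, a). By convention the machine halts and rejects.

The machine executed 1 step before halting.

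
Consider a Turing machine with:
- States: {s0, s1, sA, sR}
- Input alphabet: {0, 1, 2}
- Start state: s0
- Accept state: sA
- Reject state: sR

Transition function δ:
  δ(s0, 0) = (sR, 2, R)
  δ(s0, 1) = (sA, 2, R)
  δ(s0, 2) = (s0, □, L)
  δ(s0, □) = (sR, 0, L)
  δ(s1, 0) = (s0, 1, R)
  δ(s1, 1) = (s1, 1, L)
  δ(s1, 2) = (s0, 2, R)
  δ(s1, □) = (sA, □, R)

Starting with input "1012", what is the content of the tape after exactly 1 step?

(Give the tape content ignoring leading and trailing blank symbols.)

Execution trace:
Initial: [s0]1012
Step 1: δ(s0, 1) = (sA, 2, R) → 2[sA]012

The machine reaches the accept state sA and halts.

After 1 step, the tape (ignoring leading/trailing blanks) is: 2012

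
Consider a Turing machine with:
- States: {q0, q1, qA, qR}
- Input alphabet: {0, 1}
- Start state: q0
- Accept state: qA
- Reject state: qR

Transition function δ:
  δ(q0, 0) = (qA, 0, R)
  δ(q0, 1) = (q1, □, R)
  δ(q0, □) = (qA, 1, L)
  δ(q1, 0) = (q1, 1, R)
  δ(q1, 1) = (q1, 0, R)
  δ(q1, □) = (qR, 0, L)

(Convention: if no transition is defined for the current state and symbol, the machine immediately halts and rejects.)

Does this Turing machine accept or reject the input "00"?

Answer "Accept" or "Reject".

Execution trace:
Initial: [q0]00
Step 1: δ(q0, 0) = (qA, 0, R) → 0[qA]0

The machine reaches the accept state qA and halts.

Answer: Accept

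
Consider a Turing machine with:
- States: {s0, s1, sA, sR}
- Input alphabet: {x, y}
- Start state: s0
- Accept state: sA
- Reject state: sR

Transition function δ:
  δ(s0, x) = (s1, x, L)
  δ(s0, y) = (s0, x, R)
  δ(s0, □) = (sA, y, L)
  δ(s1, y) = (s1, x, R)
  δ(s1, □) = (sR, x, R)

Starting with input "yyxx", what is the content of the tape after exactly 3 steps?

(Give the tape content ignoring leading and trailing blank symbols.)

Execution trace:
Initial: [s0]yyxx
Step 1: δ(s0, y) = (s0, x, R) → x[s0]yxx
Step 2: δ(s0, y) = (s0, x, R) → xx[s0]xx
Step 3: δ(s0, x) = (s1, x, L) → x[s1]xxx

No transition is defined for δ(s1, x). By convention the machine halts and rejects.

After 3 steps, the tape (ignoring leading/trailing blanks) is: xxxx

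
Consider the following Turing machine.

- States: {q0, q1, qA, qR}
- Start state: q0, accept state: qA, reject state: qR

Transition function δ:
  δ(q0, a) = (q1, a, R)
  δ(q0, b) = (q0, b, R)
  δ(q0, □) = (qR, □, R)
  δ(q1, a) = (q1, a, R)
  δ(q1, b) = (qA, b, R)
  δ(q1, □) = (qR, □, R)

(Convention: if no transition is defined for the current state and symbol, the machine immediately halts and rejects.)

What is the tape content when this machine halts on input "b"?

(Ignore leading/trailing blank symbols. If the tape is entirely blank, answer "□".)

Execution trace:
Initial: [q0]b
Step 1: δ(q0, b) = (q0, b, R) → b[q0]□
Step 2: δ(q0, □) = (qR, □, R) → b□[qR]□

The machine reaches the reject state qR and halts.

Final tape (ignoring leading/trailing blanks): b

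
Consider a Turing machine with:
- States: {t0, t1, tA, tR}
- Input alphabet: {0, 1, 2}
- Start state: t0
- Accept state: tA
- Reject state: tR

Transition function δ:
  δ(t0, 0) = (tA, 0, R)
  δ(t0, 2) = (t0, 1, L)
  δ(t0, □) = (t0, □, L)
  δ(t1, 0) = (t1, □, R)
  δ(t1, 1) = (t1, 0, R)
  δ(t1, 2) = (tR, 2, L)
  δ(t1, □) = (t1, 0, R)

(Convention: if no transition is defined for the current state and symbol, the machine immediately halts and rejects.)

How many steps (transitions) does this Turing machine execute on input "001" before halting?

Execution trace:
Initial: [t0]001
Step 1: δ(t0, 0) = (tA, 0, R) → 0[tA]01

The machine reaches the accept state tA and halts.

The machine executed 1 step before halting.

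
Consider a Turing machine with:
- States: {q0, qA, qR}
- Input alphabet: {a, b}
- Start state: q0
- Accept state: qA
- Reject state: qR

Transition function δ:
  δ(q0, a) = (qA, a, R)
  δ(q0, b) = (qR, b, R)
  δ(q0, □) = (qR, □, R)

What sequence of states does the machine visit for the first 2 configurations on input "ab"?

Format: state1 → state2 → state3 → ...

Execution trace:
Initial: [q0]ab
Step 1: δ(q0, a) = (qA, a, R) → a[qA]b

The machine reaches the accept state qA and halts.

State sequence: q0 → qA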